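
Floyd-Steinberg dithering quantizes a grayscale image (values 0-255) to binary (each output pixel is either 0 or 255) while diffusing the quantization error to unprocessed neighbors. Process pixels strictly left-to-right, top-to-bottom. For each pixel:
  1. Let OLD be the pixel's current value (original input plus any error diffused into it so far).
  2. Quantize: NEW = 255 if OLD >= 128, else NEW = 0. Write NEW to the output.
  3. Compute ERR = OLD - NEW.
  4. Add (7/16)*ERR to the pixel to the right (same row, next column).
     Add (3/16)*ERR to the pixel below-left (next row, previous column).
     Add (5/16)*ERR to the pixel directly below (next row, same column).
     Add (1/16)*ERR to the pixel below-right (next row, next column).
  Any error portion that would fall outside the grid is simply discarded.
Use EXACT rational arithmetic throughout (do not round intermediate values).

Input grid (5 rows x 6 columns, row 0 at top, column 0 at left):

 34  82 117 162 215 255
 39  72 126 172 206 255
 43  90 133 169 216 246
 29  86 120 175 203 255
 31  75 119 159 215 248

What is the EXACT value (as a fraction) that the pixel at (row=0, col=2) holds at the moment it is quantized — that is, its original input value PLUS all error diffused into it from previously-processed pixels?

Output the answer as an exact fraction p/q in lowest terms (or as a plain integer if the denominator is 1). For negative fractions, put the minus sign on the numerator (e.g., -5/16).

(0,0): OLD=34 → NEW=0, ERR=34
(0,1): OLD=775/8 → NEW=0, ERR=775/8
(0,2): OLD=20401/128 → NEW=255, ERR=-12239/128
Target (0,2): original=117, with diffused error = 20401/128

Answer: 20401/128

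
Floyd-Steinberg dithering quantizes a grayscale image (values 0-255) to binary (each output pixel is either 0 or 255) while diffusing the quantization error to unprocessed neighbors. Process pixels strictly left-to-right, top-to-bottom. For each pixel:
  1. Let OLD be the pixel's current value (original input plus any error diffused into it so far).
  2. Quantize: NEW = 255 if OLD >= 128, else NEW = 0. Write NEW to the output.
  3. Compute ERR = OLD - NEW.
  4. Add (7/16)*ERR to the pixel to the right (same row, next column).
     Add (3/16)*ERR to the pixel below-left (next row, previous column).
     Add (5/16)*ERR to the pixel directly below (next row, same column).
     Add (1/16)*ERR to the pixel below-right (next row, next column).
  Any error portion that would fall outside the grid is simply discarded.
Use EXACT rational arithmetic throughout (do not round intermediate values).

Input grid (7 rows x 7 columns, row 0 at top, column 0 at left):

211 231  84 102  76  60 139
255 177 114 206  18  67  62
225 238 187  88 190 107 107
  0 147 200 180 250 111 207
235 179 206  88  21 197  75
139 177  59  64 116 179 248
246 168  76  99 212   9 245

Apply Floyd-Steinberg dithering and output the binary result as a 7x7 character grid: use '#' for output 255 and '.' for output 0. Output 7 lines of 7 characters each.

(0,0): OLD=211 → NEW=255, ERR=-44
(0,1): OLD=847/4 → NEW=255, ERR=-173/4
(0,2): OLD=4165/64 → NEW=0, ERR=4165/64
(0,3): OLD=133603/1024 → NEW=255, ERR=-127517/1024
(0,4): OLD=352565/16384 → NEW=0, ERR=352565/16384
(0,5): OLD=18196595/262144 → NEW=0, ERR=18196595/262144
(0,6): OLD=710384421/4194304 → NEW=255, ERR=-359163099/4194304
(1,0): OLD=14921/64 → NEW=255, ERR=-1399/64
(1,1): OLD=83647/512 → NEW=255, ERR=-46913/512
(1,2): OLD=1117355/16384 → NEW=0, ERR=1117355/16384
(1,3): OLD=13436431/65536 → NEW=255, ERR=-3275249/65536
(1,4): OLD=33941133/4194304 → NEW=0, ERR=33941133/4194304
(1,5): OLD=2601188381/33554432 → NEW=0, ERR=2601188381/33554432
(1,6): OLD=39456955411/536870912 → NEW=0, ERR=39456955411/536870912
(2,0): OLD=1646501/8192 → NEW=255, ERR=-442459/8192
(2,1): OLD=51683687/262144 → NEW=255, ERR=-15163033/262144
(2,2): OLD=704259573/4194304 → NEW=255, ERR=-365287947/4194304
(2,3): OLD=1344175501/33554432 → NEW=0, ERR=1344175501/33554432
(2,4): OLD=59449492381/268435456 → NEW=255, ERR=-9001548899/268435456
(2,5): OLD=1123911718495/8589934592 → NEW=255, ERR=-1066521602465/8589934592
(2,6): OLD=11062777462665/137438953472 → NEW=0, ERR=11062777462665/137438953472
(3,0): OLD=-116282539/4194304 → NEW=0, ERR=-116282539/4194304
(3,1): OLD=3257789873/33554432 → NEW=0, ERR=3257789873/33554432
(3,2): OLD=58829425955/268435456 → NEW=255, ERR=-9621615325/268435456
(3,3): OLD=177281687685/1073741824 → NEW=255, ERR=-96522477435/1073741824
(3,4): OLD=24658775928661/137438953472 → NEW=255, ERR=-10388157206699/137438953472
(3,5): OLD=57316146036943/1099511627776 → NEW=0, ERR=57316146036943/1099511627776
(3,6): OLD=4348791866843793/17592186044416 → NEW=255, ERR=-137215574482287/17592186044416
(4,0): OLD=131286732379/536870912 → NEW=255, ERR=-5615350181/536870912
(4,1): OLD=1686300173599/8589934592 → NEW=255, ERR=-504133147361/8589934592
(4,2): OLD=21761488680753/137438953472 → NEW=255, ERR=-13285444454607/137438953472
(4,3): OLD=1325405540715/1099511627776 → NEW=0, ERR=1325405540715/1099511627776
(4,4): OLD=18148439333585/8796093022208 → NEW=0, ERR=18148439333585/8796093022208
(4,5): OLD=58548609399720529/281474976710656 → NEW=255, ERR=-13227509661496751/281474976710656
(4,6): OLD=248873091849184391/4503599627370496 → NEW=0, ERR=248873091849184391/4503599627370496
(5,0): OLD=17142387076045/137438953472 → NEW=0, ERR=17142387076045/137438953472
(5,1): OLD=213799655482991/1099511627776 → NEW=255, ERR=-66575809599889/1099511627776
(5,2): OLD=-10031147501511/8796093022208 → NEW=0, ERR=-10031147501511/8796093022208
(5,3): OLD=4097087158382461/70368744177664 → NEW=0, ERR=4097087158382461/70368744177664
(5,4): OLD=600696522336992831/4503599627370496 → NEW=255, ERR=-547721382642483649/4503599627370496
(5,5): OLD=4380985078929161807/36028797018963968 → NEW=0, ERR=4380985078929161807/36028797018963968
(5,6): OLD=181890964561048949185/576460752303423488 → NEW=255, ERR=34893472723675959745/576460752303423488
(6,0): OLD=4813645821168469/17592186044416 → NEW=255, ERR=327638379842389/17592186044416
(6,1): OLD=46389238639020505/281474976710656 → NEW=255, ERR=-25386880422196775/281474976710656
(6,2): OLD=195082063767556459/4503599627370496 → NEW=0, ERR=195082063767556459/4503599627370496
(6,3): OLD=4081022025680961909/36028797018963968 → NEW=0, ERR=4081022025680961909/36028797018963968
(6,4): OLD=18013580278034059039/72057594037927936 → NEW=255, ERR=-361106201637564641/72057594037927936
(6,5): OLD=447839288547112279099/9223372036854775808 → NEW=0, ERR=447839288547112279099/9223372036854775808
(6,6): OLD=43203503402400449323245/147573952589676412928 → NEW=255, ERR=5572145492032964026605/147573952589676412928
Row 0: ##.#..#
Row 1: ##.#...
Row 2: ###.##.
Row 3: ..###.#
Row 4: ###..#.
Row 5: .#..#.#
Row 6: ##..#.#

Answer: ##.#..#
##.#...
###.##.
..###.#
###..#.
.#..#.#
##..#.#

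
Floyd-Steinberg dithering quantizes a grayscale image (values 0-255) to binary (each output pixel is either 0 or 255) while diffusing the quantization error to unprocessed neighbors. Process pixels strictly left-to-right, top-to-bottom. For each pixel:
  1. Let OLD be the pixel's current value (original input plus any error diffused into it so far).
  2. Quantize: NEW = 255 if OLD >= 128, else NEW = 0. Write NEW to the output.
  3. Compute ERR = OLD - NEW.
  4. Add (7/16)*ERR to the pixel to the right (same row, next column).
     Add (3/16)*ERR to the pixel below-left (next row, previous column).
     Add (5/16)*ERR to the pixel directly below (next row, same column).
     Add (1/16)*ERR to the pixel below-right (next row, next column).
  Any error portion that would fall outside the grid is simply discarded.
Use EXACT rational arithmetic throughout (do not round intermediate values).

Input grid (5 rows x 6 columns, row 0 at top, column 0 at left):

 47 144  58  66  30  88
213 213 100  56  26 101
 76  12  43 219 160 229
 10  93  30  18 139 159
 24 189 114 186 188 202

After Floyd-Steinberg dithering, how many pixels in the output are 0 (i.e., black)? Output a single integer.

Answer: 17

Derivation:
(0,0): OLD=47 → NEW=0, ERR=47
(0,1): OLD=2633/16 → NEW=255, ERR=-1447/16
(0,2): OLD=4719/256 → NEW=0, ERR=4719/256
(0,3): OLD=303369/4096 → NEW=0, ERR=303369/4096
(0,4): OLD=4089663/65536 → NEW=0, ERR=4089663/65536
(0,5): OLD=120902329/1048576 → NEW=0, ERR=120902329/1048576
(1,0): OLD=53947/256 → NEW=255, ERR=-11333/256
(1,1): OLD=351773/2048 → NEW=255, ERR=-170467/2048
(1,2): OLD=5084257/65536 → NEW=0, ERR=5084257/65536
(1,3): OLD=33014157/262144 → NEW=0, ERR=33014157/262144
(1,4): OLD=2128146503/16777216 → NEW=0, ERR=2128146503/16777216
(1,5): OLD=52728146625/268435456 → NEW=255, ERR=-15722894655/268435456
(2,0): OLD=1525647/32768 → NEW=0, ERR=1525647/32768
(2,1): OLD=19018773/1048576 → NEW=0, ERR=19018773/1048576
(2,2): OLD=1570183039/16777216 → NEW=0, ERR=1570183039/16777216
(2,3): OLD=44014592839/134217728 → NEW=255, ERR=9789072199/134217728
(2,4): OLD=981131311189/4294967296 → NEW=255, ERR=-114085349291/4294967296
(2,5): OLD=14225136659875/68719476736 → NEW=255, ERR=-3298329907805/68719476736
(3,0): OLD=468931999/16777216 → NEW=0, ERR=468931999/16777216
(3,1): OLD=17630101811/134217728 → NEW=255, ERR=-16595418829/134217728
(3,2): OLD=21432759369/1073741824 → NEW=0, ERR=21432759369/1073741824
(3,3): OLD=3463030205531/68719476736 → NEW=0, ERR=3463030205531/68719476736
(3,4): OLD=81531757499387/549755813888 → NEW=255, ERR=-58655975042053/549755813888
(3,5): OLD=841450844215253/8796093022208 → NEW=0, ERR=841450844215253/8796093022208
(4,0): OLD=20510631025/2147483648 → NEW=0, ERR=20510631025/2147483648
(4,1): OLD=5498551314493/34359738368 → NEW=255, ERR=-3263181969347/34359738368
(4,2): OLD=88410497169831/1099511627776 → NEW=0, ERR=88410497169831/1099511627776
(4,3): OLD=3838073796234211/17592186044416 → NEW=255, ERR=-647933645091869/17592186044416
(4,4): OLD=44932044897139219/281474976710656 → NEW=255, ERR=-26844074164078061/281474976710656
(4,5): OLD=826418881433203109/4503599627370496 → NEW=255, ERR=-321999023546273371/4503599627370496
Output grid:
  Row 0: .#....  (5 black, running=5)
  Row 1: ##...#  (3 black, running=8)
  Row 2: ...###  (3 black, running=11)
  Row 3: .#..#.  (4 black, running=15)
  Row 4: .#.###  (2 black, running=17)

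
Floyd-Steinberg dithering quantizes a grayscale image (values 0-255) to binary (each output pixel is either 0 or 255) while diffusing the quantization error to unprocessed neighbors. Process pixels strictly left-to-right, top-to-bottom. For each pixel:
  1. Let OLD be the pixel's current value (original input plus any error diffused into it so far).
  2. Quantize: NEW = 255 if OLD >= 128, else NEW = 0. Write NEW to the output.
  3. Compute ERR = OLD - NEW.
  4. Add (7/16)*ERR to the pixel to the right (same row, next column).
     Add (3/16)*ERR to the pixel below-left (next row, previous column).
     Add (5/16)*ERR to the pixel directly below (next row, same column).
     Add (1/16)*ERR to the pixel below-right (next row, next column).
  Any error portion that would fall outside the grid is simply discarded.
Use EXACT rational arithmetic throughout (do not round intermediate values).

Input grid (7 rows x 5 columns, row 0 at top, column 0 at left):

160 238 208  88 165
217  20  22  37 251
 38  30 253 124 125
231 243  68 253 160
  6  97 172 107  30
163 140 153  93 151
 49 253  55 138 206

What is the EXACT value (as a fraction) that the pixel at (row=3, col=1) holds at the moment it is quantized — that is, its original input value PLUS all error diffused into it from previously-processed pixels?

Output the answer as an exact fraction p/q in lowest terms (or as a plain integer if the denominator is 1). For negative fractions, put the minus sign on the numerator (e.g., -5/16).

Answer: 31643032285/134217728

Derivation:
(0,0): OLD=160 → NEW=255, ERR=-95
(0,1): OLD=3143/16 → NEW=255, ERR=-937/16
(0,2): OLD=46689/256 → NEW=255, ERR=-18591/256
(0,3): OLD=230311/4096 → NEW=0, ERR=230311/4096
(0,4): OLD=12425617/65536 → NEW=255, ERR=-4286063/65536
(1,0): OLD=45141/256 → NEW=255, ERR=-20139/256
(1,1): OLD=-107053/2048 → NEW=0, ERR=-107053/2048
(1,2): OLD=-1093169/65536 → NEW=0, ERR=-1093169/65536
(1,3): OLD=7988131/262144 → NEW=0, ERR=7988131/262144
(1,4): OLD=1037705865/4194304 → NEW=255, ERR=-31841655/4194304
(2,0): OLD=118465/32768 → NEW=0, ERR=118465/32768
(2,1): OLD=7552219/1048576 → NEW=0, ERR=7552219/1048576
(2,2): OLD=4251094097/16777216 → NEW=255, ERR=-27095983/16777216
(2,3): OLD=34990575459/268435456 → NEW=255, ERR=-33460465821/268435456
(2,4): OLD=300638167797/4294967296 → NEW=0, ERR=300638167797/4294967296
(3,0): OLD=3917147953/16777216 → NEW=255, ERR=-361042127/16777216
(3,1): OLD=31643032285/134217728 → NEW=255, ERR=-2582488355/134217728
Target (3,1): original=243, with diffused error = 31643032285/134217728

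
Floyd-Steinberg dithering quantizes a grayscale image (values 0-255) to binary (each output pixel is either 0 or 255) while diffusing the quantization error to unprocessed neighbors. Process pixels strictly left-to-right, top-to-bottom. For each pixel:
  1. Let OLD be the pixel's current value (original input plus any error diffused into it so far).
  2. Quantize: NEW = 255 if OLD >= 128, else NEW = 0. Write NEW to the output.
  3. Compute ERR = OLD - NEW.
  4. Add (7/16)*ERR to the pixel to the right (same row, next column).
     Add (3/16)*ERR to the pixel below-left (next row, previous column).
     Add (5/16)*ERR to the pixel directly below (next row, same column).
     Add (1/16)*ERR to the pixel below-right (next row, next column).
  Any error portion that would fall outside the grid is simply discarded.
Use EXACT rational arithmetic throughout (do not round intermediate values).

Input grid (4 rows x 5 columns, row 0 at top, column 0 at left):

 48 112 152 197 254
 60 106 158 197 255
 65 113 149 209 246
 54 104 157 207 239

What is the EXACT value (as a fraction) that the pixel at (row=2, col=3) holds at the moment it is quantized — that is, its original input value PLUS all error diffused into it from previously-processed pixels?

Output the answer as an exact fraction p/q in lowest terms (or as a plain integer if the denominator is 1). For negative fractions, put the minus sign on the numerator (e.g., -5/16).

(0,0): OLD=48 → NEW=0, ERR=48
(0,1): OLD=133 → NEW=255, ERR=-122
(0,2): OLD=789/8 → NEW=0, ERR=789/8
(0,3): OLD=30739/128 → NEW=255, ERR=-1901/128
(0,4): OLD=506885/2048 → NEW=255, ERR=-15355/2048
(1,0): OLD=417/8 → NEW=0, ERR=417/8
(1,1): OLD=7179/64 → NEW=0, ERR=7179/64
(1,2): OLD=465891/2048 → NEW=255, ERR=-56349/2048
(1,3): OLD=1516173/8192 → NEW=255, ERR=-572787/8192
(1,4): OLD=28985087/131072 → NEW=255, ERR=-4438273/131072
(2,0): OLD=104777/1024 → NEW=0, ERR=104777/1024
(2,1): OLD=6256007/32768 → NEW=255, ERR=-2099833/32768
(2,2): OLD=55714365/524288 → NEW=0, ERR=55714365/524288
(2,3): OLD=1892243167/8388608 → NEW=255, ERR=-246851873/8388608
Target (2,3): original=209, with diffused error = 1892243167/8388608

Answer: 1892243167/8388608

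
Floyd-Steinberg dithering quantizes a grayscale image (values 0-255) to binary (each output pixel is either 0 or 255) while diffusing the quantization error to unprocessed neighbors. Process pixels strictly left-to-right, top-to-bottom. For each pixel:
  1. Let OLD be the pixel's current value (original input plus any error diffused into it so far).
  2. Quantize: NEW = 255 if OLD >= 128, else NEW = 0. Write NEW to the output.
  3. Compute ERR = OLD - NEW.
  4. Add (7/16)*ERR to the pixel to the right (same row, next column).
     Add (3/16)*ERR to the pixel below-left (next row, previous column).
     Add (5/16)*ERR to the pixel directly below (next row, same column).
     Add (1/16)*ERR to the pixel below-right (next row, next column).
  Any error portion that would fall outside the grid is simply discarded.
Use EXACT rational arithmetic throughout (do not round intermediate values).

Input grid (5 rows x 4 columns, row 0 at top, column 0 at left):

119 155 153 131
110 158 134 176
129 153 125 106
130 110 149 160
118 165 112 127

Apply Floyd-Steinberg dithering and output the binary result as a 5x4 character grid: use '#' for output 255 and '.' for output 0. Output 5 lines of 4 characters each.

Answer: .##.
#.##
.#..
#.##
.#..

Derivation:
(0,0): OLD=119 → NEW=0, ERR=119
(0,1): OLD=3313/16 → NEW=255, ERR=-767/16
(0,2): OLD=33799/256 → NEW=255, ERR=-31481/256
(0,3): OLD=316209/4096 → NEW=0, ERR=316209/4096
(1,0): OLD=35379/256 → NEW=255, ERR=-29901/256
(1,1): OLD=156261/2048 → NEW=0, ERR=156261/2048
(1,2): OLD=9203273/65536 → NEW=255, ERR=-7508407/65536
(1,3): OLD=149228111/1048576 → NEW=255, ERR=-118158769/1048576
(2,0): OLD=3499815/32768 → NEW=0, ERR=3499815/32768
(2,1): OLD=204251421/1048576 → NEW=255, ERR=-63135459/1048576
(2,2): OLD=97507569/2097152 → NEW=0, ERR=97507569/2097152
(2,3): OLD=2817466061/33554432 → NEW=0, ERR=2817466061/33554432
(3,0): OLD=2551602103/16777216 → NEW=255, ERR=-1726587977/16777216
(3,1): OLD=16523034537/268435456 → NEW=0, ERR=16523034537/268435456
(3,2): OLD=869472720983/4294967296 → NEW=255, ERR=-225743939497/4294967296
(3,3): OLD=11417782481633/68719476736 → NEW=255, ERR=-6105684086047/68719476736
(4,0): OLD=418248206379/4294967296 → NEW=0, ERR=418248206379/4294967296
(4,1): OLD=7234527764225/34359738368 → NEW=255, ERR=-1527205519615/34359738368
(4,2): OLD=69617754459873/1099511627776 → NEW=0, ERR=69617754459873/1099511627776
(4,3): OLD=2175286733464951/17592186044416 → NEW=0, ERR=2175286733464951/17592186044416
Row 0: .##.
Row 1: #.##
Row 2: .#..
Row 3: #.##
Row 4: .#..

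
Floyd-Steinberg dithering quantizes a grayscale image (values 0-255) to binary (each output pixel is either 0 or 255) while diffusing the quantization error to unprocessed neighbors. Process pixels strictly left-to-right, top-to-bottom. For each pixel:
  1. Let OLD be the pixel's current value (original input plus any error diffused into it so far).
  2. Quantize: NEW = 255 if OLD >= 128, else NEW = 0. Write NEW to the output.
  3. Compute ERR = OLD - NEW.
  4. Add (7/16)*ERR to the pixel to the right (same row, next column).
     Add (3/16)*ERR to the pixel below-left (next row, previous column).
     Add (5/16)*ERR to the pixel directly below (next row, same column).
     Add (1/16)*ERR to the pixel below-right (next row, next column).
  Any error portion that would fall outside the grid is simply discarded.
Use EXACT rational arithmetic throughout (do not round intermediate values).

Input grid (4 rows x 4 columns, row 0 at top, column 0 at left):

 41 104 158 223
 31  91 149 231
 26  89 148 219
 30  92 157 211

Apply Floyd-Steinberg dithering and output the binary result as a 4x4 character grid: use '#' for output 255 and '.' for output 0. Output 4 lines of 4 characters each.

(0,0): OLD=41 → NEW=0, ERR=41
(0,1): OLD=1951/16 → NEW=0, ERR=1951/16
(0,2): OLD=54105/256 → NEW=255, ERR=-11175/256
(0,3): OLD=835183/4096 → NEW=255, ERR=-209297/4096
(1,0): OLD=17069/256 → NEW=0, ERR=17069/256
(1,1): OLD=312635/2048 → NEW=255, ERR=-209605/2048
(1,2): OLD=5807959/65536 → NEW=0, ERR=5807959/65536
(1,3): OLD=263272209/1048576 → NEW=255, ERR=-4114671/1048576
(2,0): OLD=905913/32768 → NEW=0, ERR=905913/32768
(2,1): OLD=94262787/1048576 → NEW=0, ERR=94262787/1048576
(2,2): OLD=435980303/2097152 → NEW=255, ERR=-98793457/2097152
(2,3): OLD=6801574387/33554432 → NEW=255, ERR=-1754805773/33554432
(3,0): OLD=931050921/16777216 → NEW=0, ERR=931050921/16777216
(3,1): OLD=36847225847/268435456 → NEW=255, ERR=-31603815433/268435456
(3,2): OLD=371871279881/4294967296 → NEW=0, ERR=371871279881/4294967296
(3,3): OLD=15777503855807/68719476736 → NEW=255, ERR=-1745962711873/68719476736
Row 0: ..##
Row 1: .#.#
Row 2: ..##
Row 3: .#.#

Answer: ..##
.#.#
..##
.#.#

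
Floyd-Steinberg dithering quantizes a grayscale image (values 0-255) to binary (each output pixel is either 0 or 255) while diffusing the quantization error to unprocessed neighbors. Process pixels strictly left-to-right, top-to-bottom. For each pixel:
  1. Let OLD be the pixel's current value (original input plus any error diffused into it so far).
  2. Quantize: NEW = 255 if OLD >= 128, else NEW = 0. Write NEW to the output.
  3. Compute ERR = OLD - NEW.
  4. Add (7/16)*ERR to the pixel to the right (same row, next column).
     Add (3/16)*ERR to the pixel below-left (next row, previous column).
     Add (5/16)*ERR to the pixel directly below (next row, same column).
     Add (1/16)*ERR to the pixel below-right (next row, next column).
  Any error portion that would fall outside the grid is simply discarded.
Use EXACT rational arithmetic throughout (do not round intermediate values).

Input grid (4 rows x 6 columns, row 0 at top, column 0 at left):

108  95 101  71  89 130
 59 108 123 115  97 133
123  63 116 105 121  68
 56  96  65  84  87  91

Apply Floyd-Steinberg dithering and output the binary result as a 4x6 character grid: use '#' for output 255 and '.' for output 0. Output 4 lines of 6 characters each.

(0,0): OLD=108 → NEW=0, ERR=108
(0,1): OLD=569/4 → NEW=255, ERR=-451/4
(0,2): OLD=3307/64 → NEW=0, ERR=3307/64
(0,3): OLD=95853/1024 → NEW=0, ERR=95853/1024
(0,4): OLD=2129147/16384 → NEW=255, ERR=-2048773/16384
(0,5): OLD=19737309/262144 → NEW=0, ERR=19737309/262144
(1,0): OLD=4583/64 → NEW=0, ERR=4583/64
(1,1): OLD=61713/512 → NEW=0, ERR=61713/512
(1,2): OLD=3315877/16384 → NEW=255, ERR=-862043/16384
(1,3): OLD=6620193/65536 → NEW=0, ERR=6620193/65536
(1,4): OLD=512061347/4194304 → NEW=0, ERR=512061347/4194304
(1,5): OLD=13564407173/67108864 → NEW=255, ERR=-3548353147/67108864
(2,0): OLD=1376075/8192 → NEW=255, ERR=-712885/8192
(2,1): OLD=14995881/262144 → NEW=0, ERR=14995881/262144
(2,2): OLD=633586363/4194304 → NEW=255, ERR=-435961157/4194304
(2,3): OLD=3714332707/33554432 → NEW=0, ERR=3714332707/33554432
(2,4): OLD=219022344553/1073741824 → NEW=255, ERR=-54781820567/1073741824
(2,5): OLD=631977813615/17179869184 → NEW=0, ERR=631977813615/17179869184
(3,0): OLD=165807067/4194304 → NEW=0, ERR=165807067/4194304
(3,1): OLD=3564945151/33554432 → NEW=0, ERR=3564945151/33554432
(3,2): OLD=27737624973/268435456 → NEW=0, ERR=27737624973/268435456
(3,3): OLD=2538104225927/17179869184 → NEW=255, ERR=-1842762415993/17179869184
(3,4): OLD=5215083566823/137438953472 → NEW=0, ERR=5215083566823/137438953472
(3,5): OLD=254883740735017/2199023255552 → NEW=0, ERR=254883740735017/2199023255552
Row 0: .#..#.
Row 1: ..#..#
Row 2: #.#.#.
Row 3: ...#..

Answer: .#..#.
..#..#
#.#.#.
...#..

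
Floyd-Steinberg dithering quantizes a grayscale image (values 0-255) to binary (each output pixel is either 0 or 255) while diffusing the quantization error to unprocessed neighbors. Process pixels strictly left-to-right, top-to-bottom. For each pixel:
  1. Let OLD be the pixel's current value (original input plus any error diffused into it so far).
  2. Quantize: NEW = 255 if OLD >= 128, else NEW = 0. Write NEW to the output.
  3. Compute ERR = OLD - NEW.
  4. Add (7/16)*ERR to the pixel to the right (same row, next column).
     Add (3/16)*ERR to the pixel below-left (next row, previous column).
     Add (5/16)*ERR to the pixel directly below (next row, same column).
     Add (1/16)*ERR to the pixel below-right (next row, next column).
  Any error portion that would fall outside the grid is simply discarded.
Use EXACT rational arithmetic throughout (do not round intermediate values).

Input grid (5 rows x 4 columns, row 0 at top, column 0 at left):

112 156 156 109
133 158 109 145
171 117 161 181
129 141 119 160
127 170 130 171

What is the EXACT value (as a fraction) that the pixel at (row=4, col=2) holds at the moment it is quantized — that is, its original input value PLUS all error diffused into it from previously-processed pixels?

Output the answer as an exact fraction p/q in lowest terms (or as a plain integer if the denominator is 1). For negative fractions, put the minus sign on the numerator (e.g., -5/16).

Answer: 3149060040527/34359738368

Derivation:
(0,0): OLD=112 → NEW=0, ERR=112
(0,1): OLD=205 → NEW=255, ERR=-50
(0,2): OLD=1073/8 → NEW=255, ERR=-967/8
(0,3): OLD=7183/128 → NEW=0, ERR=7183/128
(1,0): OLD=1269/8 → NEW=255, ERR=-771/8
(1,1): OLD=5411/64 → NEW=0, ERR=5411/64
(1,2): OLD=236775/2048 → NEW=0, ERR=236775/2048
(1,3): OLD=6735873/32768 → NEW=255, ERR=-1619967/32768
(2,0): OLD=160497/1024 → NEW=255, ERR=-100623/1024
(2,1): OLD=3803843/32768 → NEW=0, ERR=3803843/32768
(2,2): OLD=15986225/65536 → NEW=255, ERR=-725455/65536
(2,3): OLD=176091201/1048576 → NEW=255, ERR=-91295679/1048576
(3,0): OLD=62945001/524288 → NEW=0, ERR=62945001/524288
(3,1): OLD=1858786279/8388608 → NEW=255, ERR=-280308761/8388608
(3,2): OLD=12328144617/134217728 → NEW=0, ERR=12328144617/134217728
(3,3): OLD=369979429599/2147483648 → NEW=255, ERR=-177628900641/2147483648
(4,0): OLD=21240325253/134217728 → NEW=255, ERR=-12985195387/134217728
(4,1): OLD=152424752839/1073741824 → NEW=255, ERR=-121379412281/1073741824
(4,2): OLD=3149060040527/34359738368 → NEW=0, ERR=3149060040527/34359738368
Target (4,2): original=130, with diffused error = 3149060040527/34359738368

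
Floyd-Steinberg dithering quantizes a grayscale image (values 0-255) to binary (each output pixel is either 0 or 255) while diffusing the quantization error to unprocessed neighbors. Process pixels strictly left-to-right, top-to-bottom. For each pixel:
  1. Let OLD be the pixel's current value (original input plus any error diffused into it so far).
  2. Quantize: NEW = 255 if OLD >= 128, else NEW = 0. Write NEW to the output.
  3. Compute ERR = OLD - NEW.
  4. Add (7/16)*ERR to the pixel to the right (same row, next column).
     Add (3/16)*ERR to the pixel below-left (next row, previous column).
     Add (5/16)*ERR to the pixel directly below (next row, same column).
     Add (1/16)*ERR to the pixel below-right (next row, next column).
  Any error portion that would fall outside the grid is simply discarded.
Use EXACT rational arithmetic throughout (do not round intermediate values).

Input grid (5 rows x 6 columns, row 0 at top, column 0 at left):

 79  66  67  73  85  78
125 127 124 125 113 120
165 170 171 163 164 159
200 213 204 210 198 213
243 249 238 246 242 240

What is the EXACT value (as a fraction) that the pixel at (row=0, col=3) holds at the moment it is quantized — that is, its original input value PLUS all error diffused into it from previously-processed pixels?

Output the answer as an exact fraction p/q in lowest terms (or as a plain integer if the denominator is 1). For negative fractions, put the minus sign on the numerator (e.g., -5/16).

(0,0): OLD=79 → NEW=0, ERR=79
(0,1): OLD=1609/16 → NEW=0, ERR=1609/16
(0,2): OLD=28415/256 → NEW=0, ERR=28415/256
(0,3): OLD=497913/4096 → NEW=0, ERR=497913/4096
Target (0,3): original=73, with diffused error = 497913/4096

Answer: 497913/4096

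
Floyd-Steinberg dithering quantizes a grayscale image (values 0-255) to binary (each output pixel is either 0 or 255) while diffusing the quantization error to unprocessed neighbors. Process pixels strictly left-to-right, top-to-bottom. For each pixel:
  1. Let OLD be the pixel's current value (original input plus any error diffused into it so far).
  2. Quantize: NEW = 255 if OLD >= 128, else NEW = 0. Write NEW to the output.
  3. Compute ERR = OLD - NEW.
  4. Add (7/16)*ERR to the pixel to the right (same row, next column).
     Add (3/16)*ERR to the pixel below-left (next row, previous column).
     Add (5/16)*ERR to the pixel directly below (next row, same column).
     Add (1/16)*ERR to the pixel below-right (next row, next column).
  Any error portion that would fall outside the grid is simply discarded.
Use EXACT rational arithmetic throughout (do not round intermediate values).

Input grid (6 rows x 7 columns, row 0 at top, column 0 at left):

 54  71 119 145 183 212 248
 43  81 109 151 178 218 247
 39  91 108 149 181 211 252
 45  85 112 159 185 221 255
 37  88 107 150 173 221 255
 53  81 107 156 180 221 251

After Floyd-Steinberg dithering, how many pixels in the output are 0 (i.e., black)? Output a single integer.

Answer: 17

Derivation:
(0,0): OLD=54 → NEW=0, ERR=54
(0,1): OLD=757/8 → NEW=0, ERR=757/8
(0,2): OLD=20531/128 → NEW=255, ERR=-12109/128
(0,3): OLD=212197/2048 → NEW=0, ERR=212197/2048
(0,4): OLD=7481923/32768 → NEW=255, ERR=-873917/32768
(0,5): OLD=105031637/524288 → NEW=255, ERR=-28661803/524288
(0,6): OLD=1879742163/8388608 → NEW=255, ERR=-259352877/8388608
(1,0): OLD=9935/128 → NEW=0, ERR=9935/128
(1,1): OLD=133289/1024 → NEW=255, ERR=-127831/1024
(1,2): OLD=1643741/32768 → NEW=0, ERR=1643741/32768
(1,3): OLD=25481945/131072 → NEW=255, ERR=-7941415/131072
(1,4): OLD=1169236267/8388608 → NEW=255, ERR=-969858773/8388608
(1,5): OLD=9587863835/67108864 → NEW=255, ERR=-7524896485/67108864
(1,6): OLD=198497129269/1073741824 → NEW=255, ERR=-75307035851/1073741824
(2,0): OLD=652883/16384 → NEW=0, ERR=652883/16384
(2,1): OLD=43872193/524288 → NEW=0, ERR=43872193/524288
(2,2): OLD=1183827843/8388608 → NEW=255, ERR=-955267197/8388608
(2,3): OLD=4140769835/67108864 → NEW=0, ERR=4140769835/67108864
(2,4): OLD=78948807067/536870912 → NEW=255, ERR=-57953275493/536870912
(2,5): OLD=1861551791625/17179869184 → NEW=0, ERR=1861551791625/17179869184
(2,6): OLD=74349158723023/274877906944 → NEW=255, ERR=4255292452303/274877906944
(3,0): OLD=613565219/8388608 → NEW=0, ERR=613565219/8388608
(3,1): OLD=8340856679/67108864 → NEW=0, ERR=8340856679/67108864
(3,2): OLD=79236171685/536870912 → NEW=255, ERR=-57665910875/536870912
(3,3): OLD=223193022579/2147483648 → NEW=0, ERR=223193022579/2147483648
(3,4): OLD=60723390422819/274877906944 → NEW=255, ERR=-9370475847901/274877906944
(3,5): OLD=519196445826585/2199023255552 → NEW=255, ERR=-41554484339175/2199023255552
(3,6): OLD=9089623819698055/35184372088832 → NEW=255, ERR=117608937045895/35184372088832
(4,0): OLD=89293626285/1073741824 → NEW=0, ERR=89293626285/1073741824
(4,1): OLD=2536693289289/17179869184 → NEW=255, ERR=-1844173352631/17179869184
(4,2): OLD=14768068686311/274877906944 → NEW=0, ERR=14768068686311/274877906944
(4,3): OLD=424145309004317/2199023255552 → NEW=255, ERR=-136605621161443/2199023255552
(4,4): OLD=2429862095712583/17592186044416 → NEW=255, ERR=-2056145345613497/17592186044416
(4,5): OLD=91454952022993351/562949953421312 → NEW=255, ERR=-52097286099441209/562949953421312
(4,6): OLD=1930925574235707297/9007199254740992 → NEW=255, ERR=-365910235723245663/9007199254740992
(5,0): OLD=16179499112939/274877906944 → NEW=0, ERR=16179499112939/274877906944
(5,1): OLD=194563883683705/2199023255552 → NEW=0, ERR=194563883683705/2199023255552
(5,2): OLD=2535763347061151/17592186044416 → NEW=255, ERR=-1950244094264929/17592186044416
(5,3): OLD=9785441609816763/140737488355328 → NEW=0, ERR=9785441609816763/140737488355328
(5,4): OLD=1375042078314435369/9007199254740992 → NEW=255, ERR=-921793731644517591/9007199254740992
(5,5): OLD=9539320215586690201/72057594037927936 → NEW=255, ERR=-8835366264084933479/72057594037927936
(5,6): OLD=206230871758065755351/1152921504606846976 → NEW=255, ERR=-87764111916680223529/1152921504606846976
Output grid:
  Row 0: ..#.###  (3 black, running=3)
  Row 1: .#.####  (2 black, running=5)
  Row 2: ..#.#.#  (4 black, running=9)
  Row 3: ..#.###  (3 black, running=12)
  Row 4: .#.####  (2 black, running=14)
  Row 5: ..#.###  (3 black, running=17)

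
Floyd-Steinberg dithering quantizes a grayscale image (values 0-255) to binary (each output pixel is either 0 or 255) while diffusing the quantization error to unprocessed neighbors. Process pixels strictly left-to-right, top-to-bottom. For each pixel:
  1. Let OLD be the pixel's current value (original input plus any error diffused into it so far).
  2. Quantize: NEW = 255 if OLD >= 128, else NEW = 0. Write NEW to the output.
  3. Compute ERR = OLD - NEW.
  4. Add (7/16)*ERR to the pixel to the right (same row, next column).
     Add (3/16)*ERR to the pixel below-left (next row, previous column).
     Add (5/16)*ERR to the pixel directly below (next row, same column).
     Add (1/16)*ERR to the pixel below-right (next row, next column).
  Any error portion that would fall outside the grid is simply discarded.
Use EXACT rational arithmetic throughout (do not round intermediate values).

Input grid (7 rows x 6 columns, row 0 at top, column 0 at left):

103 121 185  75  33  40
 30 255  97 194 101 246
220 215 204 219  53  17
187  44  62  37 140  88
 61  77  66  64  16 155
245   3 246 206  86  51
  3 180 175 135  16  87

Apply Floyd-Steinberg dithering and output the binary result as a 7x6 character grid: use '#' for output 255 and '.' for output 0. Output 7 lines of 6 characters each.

Answer: .##...
.#.#.#
####..
#...#.
.....#
#.##..
.###.#

Derivation:
(0,0): OLD=103 → NEW=0, ERR=103
(0,1): OLD=2657/16 → NEW=255, ERR=-1423/16
(0,2): OLD=37399/256 → NEW=255, ERR=-27881/256
(0,3): OLD=112033/4096 → NEW=0, ERR=112033/4096
(0,4): OLD=2946919/65536 → NEW=0, ERR=2946919/65536
(0,5): OLD=62571473/1048576 → NEW=0, ERR=62571473/1048576
(1,0): OLD=11651/256 → NEW=0, ERR=11651/256
(1,1): OLD=477461/2048 → NEW=255, ERR=-44779/2048
(1,2): OLD=3471417/65536 → NEW=0, ERR=3471417/65536
(1,3): OLD=59597381/262144 → NEW=255, ERR=-7249339/262144
(1,4): OLD=1943665711/16777216 → NEW=0, ERR=1943665711/16777216
(1,5): OLD=85400911257/268435456 → NEW=255, ERR=16949869977/268435456
(2,0): OLD=7540663/32768 → NEW=255, ERR=-815177/32768
(2,1): OLD=220263629/1048576 → NEW=255, ERR=-47123251/1048576
(2,2): OLD=3260483751/16777216 → NEW=255, ERR=-1017706329/16777216
(2,3): OLD=28031655983/134217728 → NEW=255, ERR=-6193864657/134217728
(2,4): OLD=339838705165/4294967296 → NEW=0, ERR=339838705165/4294967296
(2,5): OLD=5400670060843/68719476736 → NEW=0, ERR=5400670060843/68719476736
(3,0): OLD=2865541319/16777216 → NEW=255, ERR=-1412648761/16777216
(3,1): OLD=-2658865477/134217728 → NEW=0, ERR=-2658865477/134217728
(3,2): OLD=24605152289/1073741824 → NEW=0, ERR=24605152289/1073741824
(3,3): OLD=2999529853475/68719476736 → NEW=0, ERR=2999529853475/68719476736
(3,4): OLD=107573092377155/549755813888 → NEW=255, ERR=-32614640164285/549755813888
(3,5): OLD=805279861499149/8796093022208 → NEW=0, ERR=805279861499149/8796093022208
(4,0): OLD=66513955657/2147483648 → NEW=0, ERR=66513955657/2147483648
(4,1): OLD=2865400178101/34359738368 → NEW=0, ERR=2865400178101/34359738368
(4,2): OLD=128194269095311/1099511627776 → NEW=0, ERR=128194269095311/1099511627776
(4,3): OLD=2092730013746027/17592186044416 → NEW=0, ERR=2092730013746027/17592186044416
(4,4): OLD=19533926108791579/281474976710656 → NEW=0, ERR=19533926108791579/281474976710656
(4,5): OLD=946941507079717853/4503599627370496 → NEW=255, ERR=-201476397899758627/4503599627370496
(5,0): OLD=148607491389423/549755813888 → NEW=255, ERR=8419758847983/549755813888
(5,1): OLD=1047755163083487/17592186044416 → NEW=0, ERR=1047755163083487/17592186044416
(5,2): OLD=47288973436228229/140737488355328 → NEW=255, ERR=11400913905619589/140737488355328
(5,3): OLD=1346192230231452935/4503599627370496 → NEW=255, ERR=197774325251976455/4503599627370496
(5,4): OLD=1134424642818583879/9007199254740992 → NEW=0, ERR=1134424642818583879/9007199254740992
(5,5): OLD=13901168748082480883/144115188075855872 → NEW=0, ERR=13901168748082480883/144115188075855872
(6,0): OLD=5334851835059709/281474976710656 → NEW=0, ERR=5334851835059709/281474976710656
(6,1): OLD=1004528708782671033/4503599627370496 → NEW=255, ERR=-143889196196805447/4503599627370496
(6,2): OLD=3572137276416046737/18014398509481984 → NEW=255, ERR=-1021534343501859183/18014398509481984
(6,3): OLD=43981711717838410925/288230376151711744 → NEW=255, ERR=-29517034200848083795/288230376151711744
(6,4): OLD=144740249044496418957/4611686018427387904 → NEW=0, ERR=144740249044496418957/4611686018427387904
(6,5): OLD=10237661097778710782395/73786976294838206464 → NEW=255, ERR=-8578017857405031865925/73786976294838206464
Row 0: .##...
Row 1: .#.#.#
Row 2: ####..
Row 3: #...#.
Row 4: .....#
Row 5: #.##..
Row 6: .###.#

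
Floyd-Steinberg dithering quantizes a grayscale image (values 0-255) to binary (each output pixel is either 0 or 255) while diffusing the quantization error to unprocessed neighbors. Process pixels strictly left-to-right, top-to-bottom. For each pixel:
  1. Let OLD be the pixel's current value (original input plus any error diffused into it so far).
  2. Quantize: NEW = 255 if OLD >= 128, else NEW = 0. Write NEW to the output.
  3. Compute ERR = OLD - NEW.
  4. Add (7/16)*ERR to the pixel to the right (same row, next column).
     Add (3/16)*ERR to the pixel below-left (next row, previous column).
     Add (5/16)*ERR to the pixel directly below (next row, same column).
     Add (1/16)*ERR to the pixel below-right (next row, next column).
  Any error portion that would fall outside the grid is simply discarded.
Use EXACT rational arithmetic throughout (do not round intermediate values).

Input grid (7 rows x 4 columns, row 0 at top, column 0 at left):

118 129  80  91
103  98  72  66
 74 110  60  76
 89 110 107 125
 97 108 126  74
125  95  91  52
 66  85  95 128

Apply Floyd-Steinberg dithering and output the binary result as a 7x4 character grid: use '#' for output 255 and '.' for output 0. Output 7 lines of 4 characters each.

(0,0): OLD=118 → NEW=0, ERR=118
(0,1): OLD=1445/8 → NEW=255, ERR=-595/8
(0,2): OLD=6075/128 → NEW=0, ERR=6075/128
(0,3): OLD=228893/2048 → NEW=0, ERR=228893/2048
(1,0): OLD=16119/128 → NEW=0, ERR=16119/128
(1,1): OLD=149633/1024 → NEW=255, ERR=-111487/1024
(1,2): OLD=1818837/32768 → NEW=0, ERR=1818837/32768
(1,3): OLD=67201507/524288 → NEW=255, ERR=-66491933/524288
(2,0): OLD=1522715/16384 → NEW=0, ERR=1522715/16384
(2,1): OLD=70734745/524288 → NEW=255, ERR=-62958695/524288
(2,2): OLD=-6055571/1048576 → NEW=0, ERR=-6055571/1048576
(2,3): OLD=625962873/16777216 → NEW=0, ERR=625962873/16777216
(3,0): OLD=801344427/8388608 → NEW=0, ERR=801344427/8388608
(3,1): OLD=15970961845/134217728 → NEW=0, ERR=15970961845/134217728
(3,2): OLD=336607600843/2147483648 → NEW=255, ERR=-211000729397/2147483648
(3,3): OLD=3206176619533/34359738368 → NEW=0, ERR=3206176619533/34359738368
(4,0): OLD=320326353551/2147483648 → NEW=255, ERR=-227281976689/2147483648
(4,1): OLD=1484848419821/17179869184 → NEW=0, ERR=1484848419821/17179869184
(4,2): OLD=86884148166541/549755813888 → NEW=255, ERR=-53303584374899/549755813888
(4,3): OLD=480263735856107/8796093022208 → NEW=0, ERR=480263735856107/8796093022208
(5,0): OLD=29723004559903/274877906944 → NEW=0, ERR=29723004559903/274877906944
(5,1): OLD=1271231708962681/8796093022208 → NEW=255, ERR=-971772011700359/8796093022208
(5,2): OLD=123170443967409/4398046511104 → NEW=0, ERR=123170443967409/4398046511104
(5,3): OLD=10591196939302933/140737488355328 → NEW=0, ERR=10591196939302933/140737488355328
(6,0): OLD=11129038925935051/140737488355328 → NEW=0, ERR=11129038925935051/140737488355328
(6,1): OLD=218607036664304317/2251799813685248 → NEW=0, ERR=218607036664304317/2251799813685248
(6,2): OLD=5527905128099523099/36028797018963968 → NEW=255, ERR=-3659438111736288741/36028797018963968
(6,3): OLD=62736653871972954045/576460752303423488 → NEW=0, ERR=62736653871972954045/576460752303423488
Row 0: .#..
Row 1: .#.#
Row 2: .#..
Row 3: ..#.
Row 4: #.#.
Row 5: .#..
Row 6: ..#.

Answer: .#..
.#.#
.#..
..#.
#.#.
.#..
..#.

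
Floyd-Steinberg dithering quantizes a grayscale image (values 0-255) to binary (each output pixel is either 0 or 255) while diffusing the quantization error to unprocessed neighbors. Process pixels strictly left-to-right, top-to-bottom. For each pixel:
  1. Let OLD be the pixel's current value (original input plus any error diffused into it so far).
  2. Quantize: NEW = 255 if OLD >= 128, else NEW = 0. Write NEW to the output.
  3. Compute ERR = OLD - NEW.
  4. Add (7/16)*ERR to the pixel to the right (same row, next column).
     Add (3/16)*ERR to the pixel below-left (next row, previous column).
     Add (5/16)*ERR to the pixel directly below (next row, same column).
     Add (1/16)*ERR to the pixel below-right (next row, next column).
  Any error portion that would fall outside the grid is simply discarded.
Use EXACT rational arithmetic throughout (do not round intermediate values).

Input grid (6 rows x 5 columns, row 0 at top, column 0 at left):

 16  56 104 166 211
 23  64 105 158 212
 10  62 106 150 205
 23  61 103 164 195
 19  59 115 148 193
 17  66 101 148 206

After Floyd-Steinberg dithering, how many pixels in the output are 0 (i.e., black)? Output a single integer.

Answer: 17

Derivation:
(0,0): OLD=16 → NEW=0, ERR=16
(0,1): OLD=63 → NEW=0, ERR=63
(0,2): OLD=2105/16 → NEW=255, ERR=-1975/16
(0,3): OLD=28671/256 → NEW=0, ERR=28671/256
(0,4): OLD=1064953/4096 → NEW=255, ERR=20473/4096
(1,0): OLD=637/16 → NEW=0, ERR=637/16
(1,1): OLD=10107/128 → NEW=0, ERR=10107/128
(1,2): OLD=515719/4096 → NEW=0, ERR=515719/4096
(1,3): OLD=3953555/16384 → NEW=255, ERR=-224365/16384
(1,4): OLD=56248377/262144 → NEW=255, ERR=-10598343/262144
(2,0): OLD=76281/2048 → NEW=0, ERR=76281/2048
(2,1): OLD=8458515/65536 → NEW=255, ERR=-8253165/65536
(2,2): OLD=97116825/1048576 → NEW=0, ERR=97116825/1048576
(2,3): OLD=3129447323/16777216 → NEW=255, ERR=-1148742757/16777216
(2,4): OLD=43366849661/268435456 → NEW=255, ERR=-25084191619/268435456
(3,0): OLD=11562713/1048576 → NEW=0, ERR=11562713/1048576
(3,1): OLD=387251157/8388608 → NEW=0, ERR=387251157/8388608
(3,2): OLD=35280675655/268435456 → NEW=255, ERR=-33170365625/268435456
(3,3): OLD=41236498619/536870912 → NEW=0, ERR=41236498619/536870912
(3,4): OLD=1676091051359/8589934592 → NEW=255, ERR=-514342269601/8589934592
(4,0): OLD=4174398823/134217728 → NEW=0, ERR=4174398823/134217728
(4,1): OLD=277253796759/4294967296 → NEW=0, ERR=277253796759/4294967296
(4,2): OLD=8377835711193/68719476736 → NEW=0, ERR=8377835711193/68719476736
(4,3): OLD=226928101934935/1099511627776 → NEW=255, ERR=-53447363147945/1099511627776
(4,4): OLD=2776433661163745/17592186044416 → NEW=255, ERR=-1709573780162335/17592186044416
(5,0): OLD=2667896306469/68719476736 → NEW=0, ERR=2667896306469/68719476736
(5,1): OLD=70347072325087/549755813888 → NEW=0, ERR=70347072325087/549755813888
(5,2): OLD=3342531542459143/17592186044416 → NEW=255, ERR=-1143475898866937/17592186044416
(5,3): OLD=6598545202712833/70368744177664 → NEW=0, ERR=6598545202712833/70368744177664
(5,4): OLD=240513090383855195/1125899906842624 → NEW=255, ERR=-46591385861013925/1125899906842624
Output grid:
  Row 0: ..#.#  (3 black, running=3)
  Row 1: ...##  (3 black, running=6)
  Row 2: .#.##  (2 black, running=8)
  Row 3: ..#.#  (3 black, running=11)
  Row 4: ...##  (3 black, running=14)
  Row 5: ..#.#  (3 black, running=17)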